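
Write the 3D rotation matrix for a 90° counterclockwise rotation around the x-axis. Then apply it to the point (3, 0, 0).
R = [[1, 0, 0], [0, 0, -1], [0, 1, 0]]; R·(3, 0, 0) = (3, 0, 0)

Rotation matrix for 90° around x-axis:
cos(90°) = 0, sin(90°) = 1
R = [[1, 0, 0], [0, 0, -1], [0, 1, 0]]
Apply to (3, 0, 0): R·[3, 0, 0]ᵀ = (3, 0, 0)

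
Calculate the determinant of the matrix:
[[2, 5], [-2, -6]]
-2

For a 2×2 matrix [[a, b], [c, d]], det = ad - bc
det = (2)(-6) - (5)(-2) = -12 - -10 = -2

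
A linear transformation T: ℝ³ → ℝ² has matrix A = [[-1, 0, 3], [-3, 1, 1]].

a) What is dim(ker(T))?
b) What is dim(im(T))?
dim(ker) = 1, dim(im) = 2

The two rows are not scalar multiples of one another (no single k satisfies row 2 = k × row 1), so they are linearly independent.
Thus rank(A) = 2.
dim(im(T)) = rank(A) = 2.
By the rank-nullity theorem applied to T: ℝ³ → ℝ², rank(A) + nullity(A) = 3 (the domain dimension), so dim(ker(T)) = 3 - 2 = 1.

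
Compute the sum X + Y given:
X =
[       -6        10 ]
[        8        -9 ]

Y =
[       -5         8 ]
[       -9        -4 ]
X + Y =
[      -11        18 ]
[       -1       -13 ]

Matrix addition is elementwise: (X+Y)[i][j] = X[i][j] + Y[i][j].
  (X+Y)[0][0] = (-6) + (-5) = -11
  (X+Y)[0][1] = (10) + (8) = 18
  (X+Y)[1][0] = (8) + (-9) = -1
  (X+Y)[1][1] = (-9) + (-4) = -13
X + Y =
[      -11        18 ]
[       -1       -13 ]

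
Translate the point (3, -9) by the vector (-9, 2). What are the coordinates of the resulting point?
(-6, -7)

Translation by (-9, 2):
x' = 3 + -9 = -6
y' = -9 + 2 = -7
Homogeneous matrix: [[1, 0, -9], [0, 1, 2], [0, 0, 1]]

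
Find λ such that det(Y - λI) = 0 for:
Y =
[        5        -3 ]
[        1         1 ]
λ = 2, 4

Solve det(Y - λI) = 0. For a 2×2 matrix the characteristic equation is λ² - (trace)λ + det = 0.
trace(Y) = a + d = 5 + 1 = 6.
det(Y) = a*d - b*c = (5)*(1) - (-3)*(1) = 5 + 3 = 8.
Characteristic equation: λ² - (6)λ + (8) = 0.
Discriminant = (6)² - 4*(8) = 36 - 32 = 4.
λ = (6 ± √4) / 2 = (6 ± 2) / 2 = 2, 4.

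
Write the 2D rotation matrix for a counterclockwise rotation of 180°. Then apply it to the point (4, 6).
R = [[-1, 0], [0, -1]]; R·(4, 6) = (-4, -6)

Rotation matrix formula: R(θ) = [[cos θ, -sin θ], [sin θ, cos θ]]
For θ = 180°:
cos(180°) = -1
sin(180°) = 0
R = [[-1, 0], [0, -1]]
Apply to (4, 6): [-1·4 + (0)·6, 0·4 + -1·6] = (-4, -6)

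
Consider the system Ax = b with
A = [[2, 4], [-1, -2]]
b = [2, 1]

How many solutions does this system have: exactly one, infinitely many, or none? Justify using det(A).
No solution

det(A) = (2)*(-2) - (4)*(-1) = 0, so A is singular.
The column space of A is span(column 1) = span([2, -1]).
b = [2, 1] is not a scalar multiple of column 1, so b ∉ column space and the system is inconsistent — no solution.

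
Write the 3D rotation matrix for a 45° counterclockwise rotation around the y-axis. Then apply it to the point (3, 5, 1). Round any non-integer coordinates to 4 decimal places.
R = [[√2/2, 0, √2/2], [0, 1, 0], [-√2/2, 0, √2/2]]; R·(3, 5, 1) = (2.8284, 5.0000, -1.4142)

Rotation matrix for 45° around y-axis:
cos(45°) = √2/2, sin(45°) = √2/2
R = [[√2/2, 0, √2/2], [0, 1, 0], [-√2/2, 0, √2/2]]
Apply to (3, 5, 1): R·[3, 5, 1]ᵀ = (2.8284, 5.0000, -1.4142)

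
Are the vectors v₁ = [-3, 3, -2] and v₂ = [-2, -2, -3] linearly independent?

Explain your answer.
Yes, linearly independent

Two vectors are linearly dependent iff one is a scalar multiple of the other.
No single scalar k satisfies v₂ = k·v₁ (the ratios of corresponding entries disagree), so v₁ and v₂ are linearly independent.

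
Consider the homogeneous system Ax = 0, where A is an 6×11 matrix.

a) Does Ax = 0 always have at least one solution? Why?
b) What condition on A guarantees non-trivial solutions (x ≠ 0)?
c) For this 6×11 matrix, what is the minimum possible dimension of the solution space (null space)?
a) Yes, x = 0 is always a solution. b) When A has linearly dependent columns (rank < n). c) Minimum nullity = 5.

a) x = 0 satisfies A·0 = 0, so the zero vector is always a solution.
b) Non-trivial solutions exist iff the columns of A are linearly dependent, equivalently rank(A) < n (the number of columns).
c) By rank-nullity, rank(A) + nullity(A) = n = 11. Since A has only 6 rows, rank(A) ≤ 6, so nullity(A) ≥ 11 - 6 = 5.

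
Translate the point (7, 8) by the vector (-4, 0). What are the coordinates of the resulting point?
(3, 8)

Translation by (-4, 0):
x' = 7 + -4 = 3
y' = 8 + 0 = 8
Homogeneous matrix: [[1, 0, -4], [0, 1, 0], [0, 0, 1]]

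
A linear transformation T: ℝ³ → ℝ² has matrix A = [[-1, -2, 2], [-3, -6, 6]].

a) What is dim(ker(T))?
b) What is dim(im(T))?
dim(ker) = 2, dim(im) = 1

Observe that row 2 = 3 × row 1 (so the rows are linearly dependent).
Thus rank(A) = 1 (only one linearly independent row).
dim(im(T)) = rank(A) = 1.
By the rank-nullity theorem applied to T: ℝ³ → ℝ², rank(A) + nullity(A) = 3 (the domain dimension), so dim(ker(T)) = 3 - 1 = 2.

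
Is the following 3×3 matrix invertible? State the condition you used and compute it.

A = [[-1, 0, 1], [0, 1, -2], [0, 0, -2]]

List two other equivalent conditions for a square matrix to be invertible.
Yes, invertible; det(A) = 2 ≠ 0. Equivalent conditions: rank(A) = 3; Ax = 0 has only the trivial solution; 0 is not an eigenvalue; the columns of A are linearly independent.

To check invertibility, compute det(A).
The given matrix is triangular, so det(A) equals the product of its diagonal entries = 2 ≠ 0.
Since det(A) ≠ 0, A is invertible.
Equivalent conditions for a square matrix A to be invertible:
- rank(A) = 3 (full rank).
- The homogeneous system Ax = 0 has only the trivial solution x = 0.
- 0 is not an eigenvalue of A.
- The columns (equivalently rows) of A are linearly independent.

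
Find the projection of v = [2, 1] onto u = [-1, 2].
[0, 0]

The projection of v onto u is proj_u(v) = ((v·u) / (u·u)) · u.
v·u = (2)*(-1) + (1)*(2) = 0.
u·u = (-1)*(-1) + (2)*(2) = 5.
coefficient = 0 / 5 = 0.
proj_u(v) = 0 · [-1, 2] = [0, 0].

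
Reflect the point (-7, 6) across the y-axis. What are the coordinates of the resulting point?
(7, 6)

Reflection across y-axis: (-7, 6) → (7, 6)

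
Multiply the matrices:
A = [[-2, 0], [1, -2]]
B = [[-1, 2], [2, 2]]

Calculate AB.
[[2, -4], [-5, -2]]

Each entry (i,j) of AB = sum over k of A[i][k]*B[k][j].
(AB)[0][0] = (-2)*(-1) + (0)*(2) = 2
(AB)[0][1] = (-2)*(2) + (0)*(2) = -4
(AB)[1][0] = (1)*(-1) + (-2)*(2) = -5
(AB)[1][1] = (1)*(2) + (-2)*(2) = -2
AB = [[2, -4], [-5, -2]]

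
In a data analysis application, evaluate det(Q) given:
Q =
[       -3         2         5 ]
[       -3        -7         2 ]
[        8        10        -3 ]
det(Q) = 141

Expand along row 0 (cofactor expansion): det(Q) = a*(e*i - f*h) - b*(d*i - f*g) + c*(d*h - e*g), where the 3×3 is [[a, b, c], [d, e, f], [g, h, i]].
Minor M_00 = (-7)*(-3) - (2)*(10) = 21 - 20 = 1.
Minor M_01 = (-3)*(-3) - (2)*(8) = 9 - 16 = -7.
Minor M_02 = (-3)*(10) - (-7)*(8) = -30 + 56 = 26.
det(Q) = (-3)*(1) - (2)*(-7) + (5)*(26) = -3 + 14 + 130 = 141.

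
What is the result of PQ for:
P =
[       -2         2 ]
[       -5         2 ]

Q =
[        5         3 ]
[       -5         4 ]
PQ =
[      -20         2 ]
[      -35        -7 ]

Matrix multiplication: (PQ)[i][j] = sum over k of P[i][k] * Q[k][j].
  (PQ)[0][0] = (-2)*(5) + (2)*(-5) = -20
  (PQ)[0][1] = (-2)*(3) + (2)*(4) = 2
  (PQ)[1][0] = (-5)*(5) + (2)*(-5) = -35
  (PQ)[1][1] = (-5)*(3) + (2)*(4) = -7
PQ =
[      -20         2 ]
[      -35        -7 ]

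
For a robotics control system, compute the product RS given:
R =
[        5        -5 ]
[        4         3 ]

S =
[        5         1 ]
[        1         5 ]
RS =
[       20       -20 ]
[       23        19 ]

Matrix multiplication: (RS)[i][j] = sum over k of R[i][k] * S[k][j].
  (RS)[0][0] = (5)*(5) + (-5)*(1) = 20
  (RS)[0][1] = (5)*(1) + (-5)*(5) = -20
  (RS)[1][0] = (4)*(5) + (3)*(1) = 23
  (RS)[1][1] = (4)*(1) + (3)*(5) = 19
RS =
[       20       -20 ]
[       23        19 ]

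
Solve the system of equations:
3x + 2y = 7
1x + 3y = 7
x = 1, y = 2

Use elimination (row reduction):
Equation 1: 3x + 2y = 7.
Equation 2: 1x + 3y = 7.
Multiply Eq1 by 1 and Eq2 by 3: 3x + 2y = 7;  3x + 9y = 21.
Subtract: (7)y = 14, so y = 2.
Back-substitute into Eq1: 3x + 2*(2) = 7, so x = 1.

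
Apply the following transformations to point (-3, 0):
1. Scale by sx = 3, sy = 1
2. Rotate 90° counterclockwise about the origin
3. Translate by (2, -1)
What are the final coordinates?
(2, -10)

Step 1: Scale → (-9, 0)
Step 2: Rotate 90° → (0, -9)
Step 3: Translate → (2, -10)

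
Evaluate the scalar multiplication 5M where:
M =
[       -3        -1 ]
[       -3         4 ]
5M =
[      -15        -5 ]
[      -15        20 ]

Scalar multiplication is elementwise: (5M)[i][j] = 5 * M[i][j].
  (5M)[0][0] = 5 * (-3) = -15
  (5M)[0][1] = 5 * (-1) = -5
  (5M)[1][0] = 5 * (-3) = -15
  (5M)[1][1] = 5 * (4) = 20
5M =
[      -15        -5 ]
[      -15        20 ]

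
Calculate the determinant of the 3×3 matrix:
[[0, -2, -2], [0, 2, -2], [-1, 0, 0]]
-8

Expansion along first row:
det = 0·det([[2,-2],[0,0]]) - -2·det([[0,-2],[-1,0]]) + -2·det([[0,2],[-1,0]])
    = 0·(2·0 - -2·0) - -2·(0·0 - -2·-1) + -2·(0·0 - 2·-1)
    = 0·0 - -2·-2 + -2·2
    = 0 + -4 + -4 = -8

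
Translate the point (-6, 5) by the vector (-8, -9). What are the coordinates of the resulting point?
(-14, -4)

Translation by (-8, -9):
x' = -6 + -8 = -14
y' = 5 + -9 = -4
Homogeneous matrix: [[1, 0, -8], [0, 1, -9], [0, 0, 1]]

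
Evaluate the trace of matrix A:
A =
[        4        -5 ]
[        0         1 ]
tr(A) = 4 + 1 = 5

The trace of a square matrix is the sum of its diagonal entries.
Diagonal entries of A: A[0][0] = 4, A[1][1] = 1.
tr(A) = 4 + 1 = 5.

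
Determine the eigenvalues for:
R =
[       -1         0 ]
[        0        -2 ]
λ = -2, -1

Solve det(R - λI) = 0. For a 2×2 matrix the characteristic equation is λ² - (trace)λ + det = 0.
trace(R) = a + d = -1 - 2 = -3.
det(R) = a*d - b*c = (-1)*(-2) - (0)*(0) = 2 - 0 = 2.
Characteristic equation: λ² - (-3)λ + (2) = 0.
Discriminant = (-3)² - 4*(2) = 9 - 8 = 1.
λ = (-3 ± √1) / 2 = (-3 ± 1) / 2 = -2, -1.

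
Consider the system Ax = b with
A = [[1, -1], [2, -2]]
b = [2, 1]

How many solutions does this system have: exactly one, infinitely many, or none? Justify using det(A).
No solution

det(A) = (1)*(-2) - (-1)*(2) = 0, so A is singular.
The column space of A is span(column 1) = span([1, 2]).
b = [2, 1] is not a scalar multiple of column 1, so b ∉ column space and the system is inconsistent — no solution.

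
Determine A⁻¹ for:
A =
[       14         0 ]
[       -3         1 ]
det(A) = 14
A⁻¹ =
[     1/14         0 ]
[     3/14         1 ]

For a 2×2 matrix A = [[a, b], [c, d]] with det(A) ≠ 0, A⁻¹ = (1/det(A)) * [[d, -b], [-c, a]].
det(A) = (14)*(1) - (0)*(-3) = 14 - 0 = 14.
A⁻¹ = (1/14) * [[1, 0], [3, 14]].
Dividing each entry by 14 and reducing:
A⁻¹ =
[     1/14         0 ]
[     3/14         1 ]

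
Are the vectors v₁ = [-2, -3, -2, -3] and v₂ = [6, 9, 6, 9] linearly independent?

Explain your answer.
No, linearly dependent (v₂ = -3·v₁)

Check whether there is a scalar k with v₂ = k·v₁.
Comparing components, k = -3 satisfies -3·[-2, -3, -2, -3] = [6, 9, 6, 9].
Since v₂ is a scalar multiple of v₁, the two vectors are linearly dependent.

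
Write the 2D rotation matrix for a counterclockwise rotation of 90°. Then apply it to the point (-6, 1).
R = [[0, -1], [1, 0]]; R·(-6, 1) = (-1, -6)

Rotation matrix formula: R(θ) = [[cos θ, -sin θ], [sin θ, cos θ]]
For θ = 90°:
cos(90°) = 0
sin(90°) = 1
R = [[0, -1], [1, 0]]
Apply to (-6, 1): [0·-6 + (-1)·1, 1·-6 + 0·1] = (-1, -6)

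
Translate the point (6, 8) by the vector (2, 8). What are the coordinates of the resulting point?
(8, 16)

Translation by (2, 8):
x' = 6 + 2 = 8
y' = 8 + 8 = 16
Homogeneous matrix: [[1, 0, 2], [0, 1, 8], [0, 0, 1]]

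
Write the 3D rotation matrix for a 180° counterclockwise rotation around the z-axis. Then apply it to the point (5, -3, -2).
R = [[-1, 0, 0], [0, -1, 0], [0, 0, 1]]; R·(5, -3, -2) = (-5, 3, -2)

Rotation matrix for 180° around z-axis:
cos(180°) = -1, sin(180°) = 0
R = [[-1, 0, 0], [0, -1, 0], [0, 0, 1]]
Apply to (5, -3, -2): R·[5, -3, -2]ᵀ = (-5, 3, -2)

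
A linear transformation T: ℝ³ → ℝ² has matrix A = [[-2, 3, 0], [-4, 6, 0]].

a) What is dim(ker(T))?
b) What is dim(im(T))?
dim(ker) = 2, dim(im) = 1

Observe that row 2 = 2 × row 1 (so the rows are linearly dependent).
Thus rank(A) = 1 (only one linearly independent row).
dim(im(T)) = rank(A) = 1.
By the rank-nullity theorem applied to T: ℝ³ → ℝ², rank(A) + nullity(A) = 3 (the domain dimension), so dim(ker(T)) = 3 - 1 = 2.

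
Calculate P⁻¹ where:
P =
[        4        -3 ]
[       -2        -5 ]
det(P) = -26
P⁻¹ =
[     5/26     -3/26 ]
[    -1/13     -2/13 ]

For a 2×2 matrix P = [[a, b], [c, d]] with det(P) ≠ 0, P⁻¹ = (1/det(P)) * [[d, -b], [-c, a]].
det(P) = (4)*(-5) - (-3)*(-2) = -20 - 6 = -26.
P⁻¹ = (1/-26) * [[-5, 3], [2, 4]].
Dividing each entry by -26 and reducing:
P⁻¹ =
[     5/26     -3/26 ]
[    -1/13     -2/13 ]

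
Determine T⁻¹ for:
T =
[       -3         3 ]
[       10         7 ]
det(T) = -51
T⁻¹ =
[    -7/51      1/17 ]
[    10/51      1/17 ]

For a 2×2 matrix T = [[a, b], [c, d]] with det(T) ≠ 0, T⁻¹ = (1/det(T)) * [[d, -b], [-c, a]].
det(T) = (-3)*(7) - (3)*(10) = -21 - 30 = -51.
T⁻¹ = (1/-51) * [[7, -3], [-10, -3]].
Dividing each entry by -51 and reducing:
T⁻¹ =
[    -7/51      1/17 ]
[    10/51      1/17 ]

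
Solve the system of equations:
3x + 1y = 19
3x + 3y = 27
x = 5, y = 4

Use elimination (row reduction):
Equation 1: 3x + 1y = 19.
Equation 2: 3x + 3y = 27.
Multiply Eq1 by 3 and Eq2 by 3: 9x + 3y = 57;  9x + 9y = 81.
Subtract: (6)y = 24, so y = 4.
Back-substitute into Eq1: 3x + 1*(4) = 19, so x = 5.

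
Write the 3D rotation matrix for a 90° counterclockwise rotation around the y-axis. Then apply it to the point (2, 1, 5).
R = [[0, 0, 1], [0, 1, 0], [-1, 0, 0]]; R·(2, 1, 5) = (5, 1, -2)

Rotation matrix for 90° around y-axis:
cos(90°) = 0, sin(90°) = 1
R = [[0, 0, 1], [0, 1, 0], [-1, 0, 0]]
Apply to (2, 1, 5): R·[2, 1, 5]ᵀ = (5, 1, -2)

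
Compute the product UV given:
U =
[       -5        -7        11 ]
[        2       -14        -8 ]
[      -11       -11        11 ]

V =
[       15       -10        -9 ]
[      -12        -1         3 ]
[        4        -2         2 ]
UV =
[       53        35        46 ]
[      166        10       -76 ]
[       11        99        88 ]

Matrix multiplication: (UV)[i][j] = sum over k of U[i][k] * V[k][j].
  (UV)[0][0] = (-5)*(15) + (-7)*(-12) + (11)*(4) = 53
  (UV)[0][1] = (-5)*(-10) + (-7)*(-1) + (11)*(-2) = 35
  (UV)[0][2] = (-5)*(-9) + (-7)*(3) + (11)*(2) = 46
  (UV)[1][0] = (2)*(15) + (-14)*(-12) + (-8)*(4) = 166
  (UV)[1][1] = (2)*(-10) + (-14)*(-1) + (-8)*(-2) = 10
  (UV)[1][2] = (2)*(-9) + (-14)*(3) + (-8)*(2) = -76
  (UV)[2][0] = (-11)*(15) + (-11)*(-12) + (11)*(4) = 11
  (UV)[2][1] = (-11)*(-10) + (-11)*(-1) + (11)*(-2) = 99
  (UV)[2][2] = (-11)*(-9) + (-11)*(3) + (11)*(2) = 88
UV =
[       53        35        46 ]
[      166        10       -76 ]
[       11        99        88 ]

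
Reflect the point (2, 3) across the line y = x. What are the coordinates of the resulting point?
(3, 2)

Reflection across line y = x: (2, 3) → (3, 2)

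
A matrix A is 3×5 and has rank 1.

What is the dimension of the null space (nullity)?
4

The rank-nullity theorem for an m×n matrix states:
rank(A) + nullity(A) = n (the number of columns).
Here n = 5 and rank(A) = 1, so nullity(A) = 5 - 1 = 4.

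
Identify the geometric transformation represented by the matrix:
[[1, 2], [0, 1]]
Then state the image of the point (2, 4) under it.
horizontal shear with factor 2; image of (2, 4) is (10, 4)

The matrix [[1, k], [0, 1]] sends (x, y) to (x + 2y, y), leaving the y-coordinate fixed: a horizontal shear.
The matrix [[1, 2], [0, 1]] represents: horizontal shear with factor 2.
Applying it to (2, 4): [1·2 + 2·4, 0·2 + 1·4] = (10, 4).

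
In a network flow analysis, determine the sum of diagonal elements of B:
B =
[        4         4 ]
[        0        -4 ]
tr(B) = 4 - 4 = 0

The trace of a square matrix is the sum of its diagonal entries.
Diagonal entries of B: B[0][0] = 4, B[1][1] = -4.
tr(B) = 4 - 4 = 0.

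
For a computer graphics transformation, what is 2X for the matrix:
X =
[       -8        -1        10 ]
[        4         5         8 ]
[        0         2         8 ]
2X =
[      -16        -2        20 ]
[        8        10        16 ]
[        0         4        16 ]

Scalar multiplication is elementwise: (2X)[i][j] = 2 * X[i][j].
  (2X)[0][0] = 2 * (-8) = -16
  (2X)[0][1] = 2 * (-1) = -2
  (2X)[0][2] = 2 * (10) = 20
  (2X)[1][0] = 2 * (4) = 8
  (2X)[1][1] = 2 * (5) = 10
  (2X)[1][2] = 2 * (8) = 16
  (2X)[2][0] = 2 * (0) = 0
  (2X)[2][1] = 2 * (2) = 4
  (2X)[2][2] = 2 * (8) = 16
2X =
[      -16        -2        20 ]
[        8        10        16 ]
[        0         4        16 ]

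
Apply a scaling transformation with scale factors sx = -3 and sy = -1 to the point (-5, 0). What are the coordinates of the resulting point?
(15, 0)

Scaling matrix:
[[-3, 0], [0, -1]]
Result: (-5 × -3, 0 × -1) = (15, 0)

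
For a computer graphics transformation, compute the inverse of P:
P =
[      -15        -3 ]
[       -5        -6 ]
det(P) = 75
P⁻¹ =
[    -2/25      1/25 ]
[     1/15      -1/5 ]

For a 2×2 matrix P = [[a, b], [c, d]] with det(P) ≠ 0, P⁻¹ = (1/det(P)) * [[d, -b], [-c, a]].
det(P) = (-15)*(-6) - (-3)*(-5) = 90 - 15 = 75.
P⁻¹ = (1/75) * [[-6, 3], [5, -15]].
Dividing each entry by 75 and reducing:
P⁻¹ =
[    -2/25      1/25 ]
[     1/15      -1/5 ]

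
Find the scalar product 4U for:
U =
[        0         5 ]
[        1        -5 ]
4U =
[        0        20 ]
[        4       -20 ]

Scalar multiplication is elementwise: (4U)[i][j] = 4 * U[i][j].
  (4U)[0][0] = 4 * (0) = 0
  (4U)[0][1] = 4 * (5) = 20
  (4U)[1][0] = 4 * (1) = 4
  (4U)[1][1] = 4 * (-5) = -20
4U =
[        0        20 ]
[        4       -20 ]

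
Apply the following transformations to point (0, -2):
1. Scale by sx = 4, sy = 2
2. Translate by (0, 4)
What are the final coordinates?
(0, 0)

Step 1: Scale (0, -2) by (sx, sy) = (4, 2) → (0, -4)
Step 2: Translate by (0, 4) → (0, 0)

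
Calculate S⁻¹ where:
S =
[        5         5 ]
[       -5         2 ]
det(S) = 35
S⁻¹ =
[     2/35      -1/7 ]
[      1/7       1/7 ]

For a 2×2 matrix S = [[a, b], [c, d]] with det(S) ≠ 0, S⁻¹ = (1/det(S)) * [[d, -b], [-c, a]].
det(S) = (5)*(2) - (5)*(-5) = 10 + 25 = 35.
S⁻¹ = (1/35) * [[2, -5], [5, 5]].
Dividing each entry by 35 and reducing:
S⁻¹ =
[     2/35      -1/7 ]
[      1/7       1/7 ]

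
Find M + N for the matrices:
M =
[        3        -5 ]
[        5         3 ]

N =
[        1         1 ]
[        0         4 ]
M + N =
[        4        -4 ]
[        5         7 ]

Matrix addition is elementwise: (M+N)[i][j] = M[i][j] + N[i][j].
  (M+N)[0][0] = (3) + (1) = 4
  (M+N)[0][1] = (-5) + (1) = -4
  (M+N)[1][0] = (5) + (0) = 5
  (M+N)[1][1] = (3) + (4) = 7
M + N =
[        4        -4 ]
[        5         7 ]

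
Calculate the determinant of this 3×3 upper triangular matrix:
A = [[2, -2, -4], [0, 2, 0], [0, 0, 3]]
12

The determinant of a triangular matrix is the product of its diagonal entries (the off-diagonal entries above the diagonal do not affect it).
det(A) = (2) * (2) * (3) = 12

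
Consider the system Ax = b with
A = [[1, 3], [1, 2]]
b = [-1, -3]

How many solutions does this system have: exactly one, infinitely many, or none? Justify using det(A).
Exactly one solution

Compute det(A) = (1)*(2) - (3)*(1) = -1.
Because det(A) ≠ 0, A is invertible and Ax = b has a unique solution for every b (here x = A⁻¹ b).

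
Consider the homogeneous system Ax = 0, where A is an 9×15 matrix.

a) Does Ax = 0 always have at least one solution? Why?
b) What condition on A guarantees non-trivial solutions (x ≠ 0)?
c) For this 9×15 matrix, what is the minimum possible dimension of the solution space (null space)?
a) Yes, x = 0 is always a solution. b) When A has linearly dependent columns (rank < n). c) Minimum nullity = 6.

a) x = 0 satisfies A·0 = 0, so the zero vector is always a solution.
b) Non-trivial solutions exist iff the columns of A are linearly dependent, equivalently rank(A) < n (the number of columns).
c) By rank-nullity, rank(A) + nullity(A) = n = 15. Since A has only 9 rows, rank(A) ≤ 9, so nullity(A) ≥ 15 - 9 = 6.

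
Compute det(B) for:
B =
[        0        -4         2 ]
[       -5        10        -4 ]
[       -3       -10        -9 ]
det(B) = 292

Expand along row 0 (cofactor expansion): det(B) = a*(e*i - f*h) - b*(d*i - f*g) + c*(d*h - e*g), where the 3×3 is [[a, b, c], [d, e, f], [g, h, i]].
Minor M_00 = (10)*(-9) - (-4)*(-10) = -90 - 40 = -130.
Minor M_01 = (-5)*(-9) - (-4)*(-3) = 45 - 12 = 33.
Minor M_02 = (-5)*(-10) - (10)*(-3) = 50 + 30 = 80.
det(B) = (0)*(-130) - (-4)*(33) + (2)*(80) = 0 + 132 + 160 = 292.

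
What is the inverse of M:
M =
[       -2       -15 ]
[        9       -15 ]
det(M) = 165
M⁻¹ =
[    -1/11      1/11 ]
[    -3/55    -2/165 ]

For a 2×2 matrix M = [[a, b], [c, d]] with det(M) ≠ 0, M⁻¹ = (1/det(M)) * [[d, -b], [-c, a]].
det(M) = (-2)*(-15) - (-15)*(9) = 30 + 135 = 165.
M⁻¹ = (1/165) * [[-15, 15], [-9, -2]].
Dividing each entry by 165 and reducing:
M⁻¹ =
[    -1/11      1/11 ]
[    -3/55    -2/165 ]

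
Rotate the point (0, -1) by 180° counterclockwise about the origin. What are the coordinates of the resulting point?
(0, 1)

Rotation matrix R(θ) = [[cos θ, -sin θ], [sin θ, cos θ]]; for θ = 180°:
R = [[-1, 0], [0, -1]]
Result: R × [0, -1]ᵀ = [-1·0 + (0)·-1, 0·0 + (-1)·-1]ᵀ = (0, 1)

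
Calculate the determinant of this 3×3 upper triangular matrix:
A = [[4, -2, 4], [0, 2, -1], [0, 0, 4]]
32

The determinant of a triangular matrix is the product of its diagonal entries (the off-diagonal entries above the diagonal do not affect it).
det(A) = (4) * (2) * (4) = 32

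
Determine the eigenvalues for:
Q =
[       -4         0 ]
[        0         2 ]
λ = -4, 2

Solve det(Q - λI) = 0. For a 2×2 matrix the characteristic equation is λ² - (trace)λ + det = 0.
trace(Q) = a + d = -4 + 2 = -2.
det(Q) = a*d - b*c = (-4)*(2) - (0)*(0) = -8 - 0 = -8.
Characteristic equation: λ² - (-2)λ + (-8) = 0.
Discriminant = (-2)² - 4*(-8) = 4 + 32 = 36.
λ = (-2 ± √36) / 2 = (-2 ± 6) / 2 = -4, 2.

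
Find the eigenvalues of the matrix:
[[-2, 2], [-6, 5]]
λ = 1 and λ = 2

Characteristic equation: det(A - λI) = 0
λ² - (trace)λ + (det) = 0
λ² - (3)λ + (2) = 0
λ² - 3λ + 2 = 0
Solving: λ = 1, 2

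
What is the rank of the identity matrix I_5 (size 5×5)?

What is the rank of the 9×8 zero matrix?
rank(I_5) = 5, rank(0) = 0

The identity I_5 has 5 columns that are the standard basis vectors e_1, …, e_5. These are linearly independent, so all 5 columns are pivots and rank(I_5) = 5.
The 9×8 zero matrix has every entry zero, so every row is the zero row and there are no pivots; rank(0) = 0.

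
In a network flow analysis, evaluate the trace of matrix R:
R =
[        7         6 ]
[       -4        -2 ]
tr(R) = 7 - 2 = 5

The trace of a square matrix is the sum of its diagonal entries.
Diagonal entries of R: R[0][0] = 7, R[1][1] = -2.
tr(R) = 7 - 2 = 5.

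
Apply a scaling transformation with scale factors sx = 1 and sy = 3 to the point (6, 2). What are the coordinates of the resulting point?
(6, 6)

Scaling matrix:
[[1, 0], [0, 3]]
Result: (6 × 1, 2 × 3) = (6, 6)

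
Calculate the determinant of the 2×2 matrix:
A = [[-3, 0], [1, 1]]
-3

For A = [[a, b], [c, d]], det(A) = a*d - b*c.
det(A) = (-3)*(1) - (0)*(1) = -3 - 0 = -3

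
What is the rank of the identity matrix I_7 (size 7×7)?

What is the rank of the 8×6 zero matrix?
rank(I_7) = 7, rank(0) = 0

The identity I_7 has 7 columns that are the standard basis vectors e_1, …, e_7. These are linearly independent, so all 7 columns are pivots and rank(I_7) = 7.
The 8×6 zero matrix has every entry zero, so every row is the zero row and there are no pivots; rank(0) = 0.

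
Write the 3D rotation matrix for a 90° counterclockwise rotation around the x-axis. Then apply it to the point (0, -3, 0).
R = [[1, 0, 0], [0, 0, -1], [0, 1, 0]]; R·(0, -3, 0) = (0, 0, -3)

Rotation matrix for 90° around x-axis:
cos(90°) = 0, sin(90°) = 1
R = [[1, 0, 0], [0, 0, -1], [0, 1, 0]]
Apply to (0, -3, 0): R·[0, -3, 0]ᵀ = (0, 0, -3)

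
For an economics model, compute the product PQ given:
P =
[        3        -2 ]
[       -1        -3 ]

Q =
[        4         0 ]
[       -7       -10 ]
PQ =
[       26        20 ]
[       17        30 ]

Matrix multiplication: (PQ)[i][j] = sum over k of P[i][k] * Q[k][j].
  (PQ)[0][0] = (3)*(4) + (-2)*(-7) = 26
  (PQ)[0][1] = (3)*(0) + (-2)*(-10) = 20
  (PQ)[1][0] = (-1)*(4) + (-3)*(-7) = 17
  (PQ)[1][1] = (-1)*(0) + (-3)*(-10) = 30
PQ =
[       26        20 ]
[       17        30 ]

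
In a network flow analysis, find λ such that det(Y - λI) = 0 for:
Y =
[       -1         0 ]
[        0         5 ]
λ = -1, 5

Solve det(Y - λI) = 0. For a 2×2 matrix the characteristic equation is λ² - (trace)λ + det = 0.
trace(Y) = a + d = -1 + 5 = 4.
det(Y) = a*d - b*c = (-1)*(5) - (0)*(0) = -5 - 0 = -5.
Characteristic equation: λ² - (4)λ + (-5) = 0.
Discriminant = (4)² - 4*(-5) = 16 + 20 = 36.
λ = (4 ± √36) / 2 = (4 ± 6) / 2 = -1, 5.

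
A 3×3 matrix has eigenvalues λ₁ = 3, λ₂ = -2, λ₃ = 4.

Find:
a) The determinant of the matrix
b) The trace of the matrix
det = -24, trace = 5

Two standard eigenvalue identities:
- det(A) equals the product of the eigenvalues (counted with multiplicity).
- trace(A) equals the sum of the eigenvalues.
det(A) = (3)*(-2)*(4) = -24.
trace(A) = 3 - 2 + 4 = 5.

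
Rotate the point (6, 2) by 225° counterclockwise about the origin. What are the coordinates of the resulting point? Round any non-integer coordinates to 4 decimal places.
(-2.8284, -5.6569)

Rotation matrix R(θ) = [[cos θ, -sin θ], [sin θ, cos θ]]; for θ = 225°:
R = [[-√2/2, √2/2], [-√2/2, -√2/2]]
Result: R × [6, 2]ᵀ = [-√2/2·6 + (√2/2)·2, -√2/2·6 + (-√2/2)·2]ᵀ = (-2.8284, -5.6569)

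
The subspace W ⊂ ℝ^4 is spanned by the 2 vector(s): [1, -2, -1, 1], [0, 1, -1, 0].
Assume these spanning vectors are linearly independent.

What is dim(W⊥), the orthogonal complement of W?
dim(W⊥) = 2

For any subspace W of ℝ^n, dim(W) + dim(W⊥) = n (the whole-space dimension).
Here the given 2 vectors are linearly independent, so dim(W) = 2.
Thus dim(W⊥) = n - dim(W) = 4 - 2 = 2.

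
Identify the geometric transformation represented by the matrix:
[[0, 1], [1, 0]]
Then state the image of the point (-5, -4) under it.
reflection across the line y = x; image of (-5, -4) is (-4, -5)

This is a symmetric orthogonal matrix with determinant -1, which characterizes a reflection in ℝ².
The matrix [[0, 1], [1, 0]] represents: reflection across the line y = x.
Applying it to (-5, -4): [0·-5 + 1·-4, 1·-5 + 0·-4] = (-4, -5).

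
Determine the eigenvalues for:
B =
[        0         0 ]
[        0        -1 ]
λ = -1, 0

Solve det(B - λI) = 0. For a 2×2 matrix the characteristic equation is λ² - (trace)λ + det = 0.
trace(B) = a + d = 0 - 1 = -1.
det(B) = a*d - b*c = (0)*(-1) - (0)*(0) = 0 - 0 = 0.
Characteristic equation: λ² - (-1)λ + (0) = 0.
Discriminant = (-1)² - 4*(0) = 1 - 0 = 1.
λ = (-1 ± √1) / 2 = (-1 ± 1) / 2 = -1, 0.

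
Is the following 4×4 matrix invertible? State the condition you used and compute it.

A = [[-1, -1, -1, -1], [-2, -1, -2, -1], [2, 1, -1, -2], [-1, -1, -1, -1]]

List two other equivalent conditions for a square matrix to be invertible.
No, not invertible; det(A) = 0 (two rows are equal, so the rows are linearly dependent). Equivalent conditions (failing for this A): rank(A) < 4; Ax = 0 has non-trivial solutions; 0 is an eigenvalue; the columns are linearly dependent.

To check invertibility, compute det(A).
In this matrix, row 0 and the last row are identical, so one row is a scalar multiple of another and the rows are linearly dependent.
A matrix with linearly dependent rows has det = 0 and is not invertible.
Equivalent failed conditions:
- rank(A) < 4.
- Ax = 0 has non-trivial solutions.
- 0 is an eigenvalue.
- The columns are linearly dependent.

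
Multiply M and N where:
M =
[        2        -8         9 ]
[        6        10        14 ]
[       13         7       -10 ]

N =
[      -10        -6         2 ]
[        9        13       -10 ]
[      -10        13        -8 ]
MN =
[     -182         1        12 ]
[     -110       276      -200 ]
[       33      -117        36 ]

Matrix multiplication: (MN)[i][j] = sum over k of M[i][k] * N[k][j].
  (MN)[0][0] = (2)*(-10) + (-8)*(9) + (9)*(-10) = -182
  (MN)[0][1] = (2)*(-6) + (-8)*(13) + (9)*(13) = 1
  (MN)[0][2] = (2)*(2) + (-8)*(-10) + (9)*(-8) = 12
  (MN)[1][0] = (6)*(-10) + (10)*(9) + (14)*(-10) = -110
  (MN)[1][1] = (6)*(-6) + (10)*(13) + (14)*(13) = 276
  (MN)[1][2] = (6)*(2) + (10)*(-10) + (14)*(-8) = -200
  (MN)[2][0] = (13)*(-10) + (7)*(9) + (-10)*(-10) = 33
  (MN)[2][1] = (13)*(-6) + (7)*(13) + (-10)*(13) = -117
  (MN)[2][2] = (13)*(2) + (7)*(-10) + (-10)*(-8) = 36
MN =
[     -182         1        12 ]
[     -110       276      -200 ]
[       33      -117        36 ]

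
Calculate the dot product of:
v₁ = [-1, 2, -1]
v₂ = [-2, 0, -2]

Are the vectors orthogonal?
4, No

The dot product is the sum of products of corresponding components.
v₁·v₂ = (-1)*(-2) + (2)*(0) + (-1)*(-2) = 2 + 0 + 2 = 4.
Two vectors are orthogonal iff their dot product is 0; here the dot product is 4, so the vectors are not orthogonal.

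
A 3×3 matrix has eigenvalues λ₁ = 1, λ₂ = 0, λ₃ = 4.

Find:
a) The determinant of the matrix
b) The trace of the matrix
det = 0, trace = 5

Two standard eigenvalue identities:
- det(A) equals the product of the eigenvalues (counted with multiplicity).
- trace(A) equals the sum of the eigenvalues.
det(A) = (1)*(0)*(4) = 0.
trace(A) = 1 + 0 + 4 = 5.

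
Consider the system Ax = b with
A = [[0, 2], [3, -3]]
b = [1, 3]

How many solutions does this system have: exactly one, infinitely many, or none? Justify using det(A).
Exactly one solution

Compute det(A) = (0)*(-3) - (2)*(3) = -6.
Because det(A) ≠ 0, A is invertible and Ax = b has a unique solution for every b (here x = A⁻¹ b).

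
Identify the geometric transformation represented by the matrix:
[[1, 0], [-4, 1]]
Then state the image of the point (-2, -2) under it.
vertical shear with factor -4; image of (-2, -2) is (-2, 6)

The matrix [[1, 0], [k, 1]] sends (x, y) to (x, -4x + y), leaving the x-coordinate fixed: a vertical shear.
The matrix [[1, 0], [-4, 1]] represents: vertical shear with factor -4.
Applying it to (-2, -2): [1·-2 + 0·-2, -4·-2 + 1·-2] = (-2, 6).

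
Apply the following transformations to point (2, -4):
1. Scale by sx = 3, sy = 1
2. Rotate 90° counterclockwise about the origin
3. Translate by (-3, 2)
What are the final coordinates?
(1, 8)

Step 1: Scale → (6, -4)
Step 2: Rotate 90° → (4, 6)
Step 3: Translate → (1, 8)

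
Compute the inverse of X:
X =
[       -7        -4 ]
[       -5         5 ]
det(X) = -55
X⁻¹ =
[    -1/11     -4/55 ]
[    -1/11      7/55 ]

For a 2×2 matrix X = [[a, b], [c, d]] with det(X) ≠ 0, X⁻¹ = (1/det(X)) * [[d, -b], [-c, a]].
det(X) = (-7)*(5) - (-4)*(-5) = -35 - 20 = -55.
X⁻¹ = (1/-55) * [[5, 4], [5, -7]].
Dividing each entry by -55 and reducing:
X⁻¹ =
[    -1/11     -4/55 ]
[    -1/11      7/55 ]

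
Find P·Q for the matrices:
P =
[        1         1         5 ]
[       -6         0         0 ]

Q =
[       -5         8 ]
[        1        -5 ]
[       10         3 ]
PQ =
[       46        18 ]
[       30       -48 ]

Matrix multiplication: (PQ)[i][j] = sum over k of P[i][k] * Q[k][j].
  (PQ)[0][0] = (1)*(-5) + (1)*(1) + (5)*(10) = 46
  (PQ)[0][1] = (1)*(8) + (1)*(-5) + (5)*(3) = 18
  (PQ)[1][0] = (-6)*(-5) + (0)*(1) + (0)*(10) = 30
  (PQ)[1][1] = (-6)*(8) + (0)*(-5) + (0)*(3) = -48
PQ =
[       46        18 ]
[       30       -48 ]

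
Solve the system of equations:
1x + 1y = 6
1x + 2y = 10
x = 2, y = 4

Use elimination (row reduction):
Equation 1: 1x + 1y = 6.
Equation 2: 1x + 2y = 10.
Multiply Eq1 by 1 and Eq2 by 1: 1x + 1y = 6;  1x + 2y = 10.
Subtract: (1)y = 4, so y = 4.
Back-substitute into Eq1: 1x + 1*(4) = 6, so x = 2.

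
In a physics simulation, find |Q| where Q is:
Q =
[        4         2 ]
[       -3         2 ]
det(Q) = 14

For a 2×2 matrix [[a, b], [c, d]], det = a*d - b*c.
det(Q) = (4)*(2) - (2)*(-3) = 8 + 6 = 14.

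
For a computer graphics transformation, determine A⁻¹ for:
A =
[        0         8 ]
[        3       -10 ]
det(A) = -24
A⁻¹ =
[     5/12       1/3 ]
[      1/8         0 ]

For a 2×2 matrix A = [[a, b], [c, d]] with det(A) ≠ 0, A⁻¹ = (1/det(A)) * [[d, -b], [-c, a]].
det(A) = (0)*(-10) - (8)*(3) = 0 - 24 = -24.
A⁻¹ = (1/-24) * [[-10, -8], [-3, 0]].
Dividing each entry by -24 and reducing:
A⁻¹ =
[     5/12       1/3 ]
[      1/8         0 ]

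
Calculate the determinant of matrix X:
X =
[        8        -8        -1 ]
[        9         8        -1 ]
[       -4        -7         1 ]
det(X) = 79

Expand along row 0 (cofactor expansion): det(X) = a*(e*i - f*h) - b*(d*i - f*g) + c*(d*h - e*g), where the 3×3 is [[a, b, c], [d, e, f], [g, h, i]].
Minor M_00 = (8)*(1) - (-1)*(-7) = 8 - 7 = 1.
Minor M_01 = (9)*(1) - (-1)*(-4) = 9 - 4 = 5.
Minor M_02 = (9)*(-7) - (8)*(-4) = -63 + 32 = -31.
det(X) = (8)*(1) - (-8)*(5) + (-1)*(-31) = 8 + 40 + 31 = 79.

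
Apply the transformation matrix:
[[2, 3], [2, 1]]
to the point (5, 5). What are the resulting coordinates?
(25, 15)

Matrix multiplication:
[[2, 3], [2, 1]] × [5, 5]ᵀ
= [2×5 + 3×5, 2×5 + 1×5]ᵀ
= [25.0000, 15.0000]ᵀ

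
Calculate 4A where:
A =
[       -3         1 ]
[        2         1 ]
4A =
[      -12         4 ]
[        8         4 ]

Scalar multiplication is elementwise: (4A)[i][j] = 4 * A[i][j].
  (4A)[0][0] = 4 * (-3) = -12
  (4A)[0][1] = 4 * (1) = 4
  (4A)[1][0] = 4 * (2) = 8
  (4A)[1][1] = 4 * (1) = 4
4A =
[      -12         4 ]
[        8         4 ]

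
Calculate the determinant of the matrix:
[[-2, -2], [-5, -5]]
0

For a 2×2 matrix [[a, b], [c, d]], det = ad - bc
det = (-2)(-5) - (-2)(-5) = 10 - 10 = 0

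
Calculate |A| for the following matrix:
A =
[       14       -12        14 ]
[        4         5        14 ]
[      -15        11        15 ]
det(A) = 3800

Expand along row 0 (cofactor expansion): det(A) = a*(e*i - f*h) - b*(d*i - f*g) + c*(d*h - e*g), where the 3×3 is [[a, b, c], [d, e, f], [g, h, i]].
Minor M_00 = (5)*(15) - (14)*(11) = 75 - 154 = -79.
Minor M_01 = (4)*(15) - (14)*(-15) = 60 + 210 = 270.
Minor M_02 = (4)*(11) - (5)*(-15) = 44 + 75 = 119.
det(A) = (14)*(-79) - (-12)*(270) + (14)*(119) = -1106 + 3240 + 1666 = 3800.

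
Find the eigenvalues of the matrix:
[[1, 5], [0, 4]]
λ = 1 and λ = 4

Characteristic equation: det(A - λI) = 0
λ² - (trace)λ + (det) = 0
λ² - (5)λ + (4) = 0
λ² - 5λ + 4 = 0
Solving: λ = 1, 4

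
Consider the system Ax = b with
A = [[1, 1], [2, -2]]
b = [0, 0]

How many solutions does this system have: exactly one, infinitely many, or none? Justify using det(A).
Exactly one solution

Compute det(A) = (1)*(-2) - (1)*(2) = -4.
Because det(A) ≠ 0, A is invertible and Ax = b has a unique solution for every b (here x = A⁻¹ b).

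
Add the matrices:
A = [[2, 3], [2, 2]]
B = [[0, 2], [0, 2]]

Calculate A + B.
[[2, 5], [2, 4]]

Add corresponding elements:
(2)+(0)=2
(3)+(2)=5
(2)+(0)=2
(2)+(2)=4
A + B = [[2, 5], [2, 4]]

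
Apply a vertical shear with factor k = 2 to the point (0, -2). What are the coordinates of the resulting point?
(0, -2)

Shear matrix for vertical shear with factor k = 2:
[[1, 0], [2, 1]]
Result: (0, -2) → (0, -2)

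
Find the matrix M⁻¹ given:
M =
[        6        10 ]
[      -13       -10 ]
det(M) = 70
M⁻¹ =
[     -1/7      -1/7 ]
[    13/70      3/35 ]

For a 2×2 matrix M = [[a, b], [c, d]] with det(M) ≠ 0, M⁻¹ = (1/det(M)) * [[d, -b], [-c, a]].
det(M) = (6)*(-10) - (10)*(-13) = -60 + 130 = 70.
M⁻¹ = (1/70) * [[-10, -10], [13, 6]].
Dividing each entry by 70 and reducing:
M⁻¹ =
[     -1/7      -1/7 ]
[    13/70      3/35 ]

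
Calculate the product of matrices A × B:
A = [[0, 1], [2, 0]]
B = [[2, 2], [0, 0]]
[[0, 0], [4, 4]]

Matrix multiplication:
C[0][0] = 0×2 + 1×0 = 0
C[0][1] = 0×2 + 1×0 = 0
C[1][0] = 2×2 + 0×0 = 4
C[1][1] = 2×2 + 0×0 = 4
Result: [[0, 0], [4, 4]]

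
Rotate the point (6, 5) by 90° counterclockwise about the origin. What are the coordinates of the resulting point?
(-5, 6)

Rotation matrix R(θ) = [[cos θ, -sin θ], [sin θ, cos θ]]; for θ = 90°:
R = [[0, -1], [1, 0]]
Result: R × [6, 5]ᵀ = [0·6 + (-1)·5, 1·6 + (0)·5]ᵀ = (-5, 6)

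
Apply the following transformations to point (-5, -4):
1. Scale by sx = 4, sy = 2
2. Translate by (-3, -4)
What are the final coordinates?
(-23, -12)

Step 1: Scale (-5, -4) by (sx, sy) = (4, 2) → (-20, -8)
Step 2: Translate by (-3, -4) → (-23, -12)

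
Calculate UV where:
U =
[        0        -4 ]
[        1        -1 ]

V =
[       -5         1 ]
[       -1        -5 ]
UV =
[        4        20 ]
[       -4         6 ]

Matrix multiplication: (UV)[i][j] = sum over k of U[i][k] * V[k][j].
  (UV)[0][0] = (0)*(-5) + (-4)*(-1) = 4
  (UV)[0][1] = (0)*(1) + (-4)*(-5) = 20
  (UV)[1][0] = (1)*(-5) + (-1)*(-1) = -4
  (UV)[1][1] = (1)*(1) + (-1)*(-5) = 6
UV =
[        4        20 ]
[       -4         6 ]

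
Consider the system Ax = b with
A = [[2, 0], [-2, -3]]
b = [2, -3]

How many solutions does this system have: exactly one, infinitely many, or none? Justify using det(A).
Exactly one solution

Compute det(A) = (2)*(-3) - (0)*(-2) = -6.
Because det(A) ≠ 0, A is invertible and Ax = b has a unique solution for every b (here x = A⁻¹ b).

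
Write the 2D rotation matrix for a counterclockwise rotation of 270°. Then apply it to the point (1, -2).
R = [[0, 1], [-1, 0]]; R·(1, -2) = (-2, -1)

Rotation matrix formula: R(θ) = [[cos θ, -sin θ], [sin θ, cos θ]]
For θ = 270°:
cos(270°) = 0
sin(270°) = -1
R = [[0, 1], [-1, 0]]
Apply to (1, -2): [0·1 + (1)·-2, -1·1 + 0·-2] = (-2, -1)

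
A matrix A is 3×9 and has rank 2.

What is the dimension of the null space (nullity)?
7

The rank-nullity theorem for an m×n matrix states:
rank(A) + nullity(A) = n (the number of columns).
Here n = 9 and rank(A) = 2, so nullity(A) = 9 - 2 = 7.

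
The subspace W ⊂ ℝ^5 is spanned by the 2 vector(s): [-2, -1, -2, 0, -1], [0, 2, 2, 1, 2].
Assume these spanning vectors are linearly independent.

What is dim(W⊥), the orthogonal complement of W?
dim(W⊥) = 3

For any subspace W of ℝ^n, dim(W) + dim(W⊥) = n (the whole-space dimension).
Here the given 2 vectors are linearly independent, so dim(W) = 2.
Thus dim(W⊥) = n - dim(W) = 5 - 2 = 3.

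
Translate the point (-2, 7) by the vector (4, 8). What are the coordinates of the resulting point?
(2, 15)

Translation by (4, 8):
x' = -2 + 4 = 2
y' = 7 + 8 = 15
Homogeneous matrix: [[1, 0, 4], [0, 1, 8], [0, 0, 1]]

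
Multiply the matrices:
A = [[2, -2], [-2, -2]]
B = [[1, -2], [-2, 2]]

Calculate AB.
[[6, -8], [2, 0]]

Each entry (i,j) of AB = sum over k of A[i][k]*B[k][j].
(AB)[0][0] = (2)*(1) + (-2)*(-2) = 6
(AB)[0][1] = (2)*(-2) + (-2)*(2) = -8
(AB)[1][0] = (-2)*(1) + (-2)*(-2) = 2
(AB)[1][1] = (-2)*(-2) + (-2)*(2) = 0
AB = [[6, -8], [2, 0]]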